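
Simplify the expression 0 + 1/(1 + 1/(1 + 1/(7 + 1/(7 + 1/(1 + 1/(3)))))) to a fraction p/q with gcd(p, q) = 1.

Use the convergent recurrence hₖ = aₖ·hₖ₋₁ + hₖ₋₂ (and likewise for the denominators kₖ):
a_0 = 0: 0/1
a_1 = 1: 1/1
a_2 = 1: 1/2
a_3 = 7: 8/15
a_4 = 7: 57/107
a_5 = 1: 65/122
a_6 = 3: 252/473

252/473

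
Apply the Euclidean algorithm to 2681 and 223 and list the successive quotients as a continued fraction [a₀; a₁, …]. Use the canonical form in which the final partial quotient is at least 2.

Repeatedly divide and take the remainder:
2681 ÷ 223 → quotient 12, remainder 5
223 ÷ 5 → quotient 44, remainder 3
5 ÷ 3 → quotient 1, remainder 2
3 ÷ 2 → quotient 1, remainder 1
2 ÷ 1 → quotient 2, remainder 0

[12; 44, 1, 1, 2]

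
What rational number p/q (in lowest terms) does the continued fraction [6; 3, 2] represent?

Starting at the tail and folding back:
Start with 2.
3 + 1/(2/1) = 3 + 1/2 = 7/2
6 + 1/(7/2) = 6 + 2/7 = 44/7

44/7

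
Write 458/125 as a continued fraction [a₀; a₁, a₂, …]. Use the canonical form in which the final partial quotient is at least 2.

458 ÷ 125 → quotient 3, remainder 83
125 ÷ 83 → quotient 1, remainder 42
83 ÷ 42 → quotient 1, remainder 41
42 ÷ 41 → quotient 1, remainder 1
41 ÷ 1 → quotient 41, remainder 0

[3; 1, 1, 1, 41]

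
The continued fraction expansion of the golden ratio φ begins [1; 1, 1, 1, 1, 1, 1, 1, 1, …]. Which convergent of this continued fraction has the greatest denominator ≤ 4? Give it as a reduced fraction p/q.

List convergents until the denominator exceeds the bound:
a_0 = 1: 1/1  (≤ bound)
a_1 = 1: 2/1  (≤ bound)
a_2 = 1: 3/2  (≤ bound)
a_3 = 1: 5/3  (≤ bound)
a_4 = 1: 8/5  (> 4, stop)

5/3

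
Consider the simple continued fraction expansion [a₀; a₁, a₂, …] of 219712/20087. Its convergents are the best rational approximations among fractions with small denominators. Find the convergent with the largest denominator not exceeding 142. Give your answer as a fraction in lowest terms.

List convergents until the denominator exceeds the bound:
a_0 = 10: 10/1  (≤ bound)
a_1 = 1: 11/1  (≤ bound)
a_2 = 15: 175/16  (≤ bound)
a_3 = 7: 1236/113  (≤ bound)
a_4 = 2: 2647/242  (> 142, stop)

1236/113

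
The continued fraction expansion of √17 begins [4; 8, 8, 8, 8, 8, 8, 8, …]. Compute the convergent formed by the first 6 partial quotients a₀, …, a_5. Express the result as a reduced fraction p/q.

Start with 8.
8 + 1/(8/1) = 8 + 1/8 = 65/8
8 + 1/(65/8) = 8 + 8/65 = 528/65
8 + 1/(528/65) = 8 + 65/528 = 4289/528
8 + 1/(4289/528) = 8 + 528/4289 = 34840/4289
4 + 1/(34840/4289) = 4 + 4289/34840 = 143649/34840

143649/34840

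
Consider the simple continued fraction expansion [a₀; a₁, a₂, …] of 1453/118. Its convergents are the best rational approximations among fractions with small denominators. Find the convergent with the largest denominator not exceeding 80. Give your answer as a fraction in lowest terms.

628/51

a_0 = 12: 12/1  (≤ bound)
a_1 = 3: 37/3  (≤ bound)
a_2 = 5: 197/16  (≤ bound)
a_3 = 3: 628/51  (≤ bound)
a_4 = 2: 1453/118  (> 80, stop)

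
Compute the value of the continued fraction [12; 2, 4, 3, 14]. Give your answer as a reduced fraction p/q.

a_0 = 12: 12/1
a_1 = 2: 25/2
a_2 = 4: 112/9
a_3 = 3: 361/29
a_4 = 14: 5166/415

5166/415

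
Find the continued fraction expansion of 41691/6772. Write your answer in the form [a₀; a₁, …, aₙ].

Run the Euclidean algorithm, recording each quotient:
41691 = 6·6772 + 1059, so a_0 = 6
6772 = 6·1059 + 418, so a_1 = 6
1059 = 2·418 + 223, so a_2 = 2
418 = 1·223 + 195, so a_3 = 1
223 = 1·195 + 28, so a_4 = 1
195 = 6·28 + 27, so a_5 = 6
28 = 1·27 + 1, so a_6 = 1
27 = 27·1 + 0, so a_7 = 27

[6; 6, 2, 1, 1, 6, 1, 27]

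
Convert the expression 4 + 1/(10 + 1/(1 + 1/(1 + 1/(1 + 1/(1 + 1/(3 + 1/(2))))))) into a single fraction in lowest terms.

1781/435

a_0 = 4: 4/1
a_1 = 10: 41/10
a_2 = 1: 45/11
a_3 = 1: 86/21
a_4 = 1: 131/32
a_5 = 1: 217/53
a_6 = 3: 782/191
a_7 = 2: 1781/435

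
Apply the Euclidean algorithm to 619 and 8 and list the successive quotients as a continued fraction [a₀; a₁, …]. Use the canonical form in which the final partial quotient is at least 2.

619 ÷ 8 → quotient 77, remainder 3
8 ÷ 3 → quotient 2, remainder 2
3 ÷ 2 → quotient 1, remainder 1
2 ÷ 1 → quotient 2, remainder 0

[77; 2, 1, 2]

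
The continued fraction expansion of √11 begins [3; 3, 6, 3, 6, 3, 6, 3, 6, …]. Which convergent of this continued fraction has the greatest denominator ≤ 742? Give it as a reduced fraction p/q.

1257/379

a_0 = 3: 3/1  (≤ bound)
a_1 = 3: 10/3  (≤ bound)
a_2 = 6: 63/19  (≤ bound)
a_3 = 3: 199/60  (≤ bound)
a_4 = 6: 1257/379  (≤ bound)
a_5 = 3: 3970/1197  (> 742, stop)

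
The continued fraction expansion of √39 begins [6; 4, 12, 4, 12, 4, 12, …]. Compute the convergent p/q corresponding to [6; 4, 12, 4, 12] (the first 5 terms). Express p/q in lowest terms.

Start with 12.
4 + 1/(12/1) = 4 + 1/12 = 49/12
12 + 1/(49/12) = 12 + 12/49 = 600/49
4 + 1/(600/49) = 4 + 49/600 = 2449/600
6 + 1/(2449/600) = 6 + 600/2449 = 15294/2449

15294/2449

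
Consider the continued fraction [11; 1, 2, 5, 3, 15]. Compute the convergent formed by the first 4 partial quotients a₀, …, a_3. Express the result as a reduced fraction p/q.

187/16

a_0 = 11: 11/1
a_1 = 1: 12/1
a_2 = 2: 35/3
a_3 = 5: 187/16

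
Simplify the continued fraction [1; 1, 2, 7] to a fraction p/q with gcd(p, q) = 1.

37/22

Compute successive convergents:
a_0 = 1: 1/1
a_1 = 1: 2/1
a_2 = 2: 5/3
a_3 = 7: 37/22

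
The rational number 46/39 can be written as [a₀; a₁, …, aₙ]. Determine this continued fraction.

Run the Euclidean algorithm, recording each quotient:
46 ÷ 39 → quotient 1, remainder 7
39 ÷ 7 → quotient 5, remainder 4
7 ÷ 4 → quotient 1, remainder 3
4 ÷ 3 → quotient 1, remainder 1
3 ÷ 1 → quotient 3, remainder 0

[1; 5, 1, 1, 3]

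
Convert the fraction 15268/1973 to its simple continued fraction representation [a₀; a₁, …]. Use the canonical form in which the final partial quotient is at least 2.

15268 = 7·1973 + 1457, so a_0 = 7
1973 = 1·1457 + 516, so a_1 = 1
1457 = 2·516 + 425, so a_2 = 2
516 = 1·425 + 91, so a_3 = 1
425 = 4·91 + 61, so a_4 = 4
91 = 1·61 + 30, so a_5 = 1
61 = 2·30 + 1, so a_6 = 2
30 = 30·1 + 0, so a_7 = 30

[7; 1, 2, 1, 4, 1, 2, 30]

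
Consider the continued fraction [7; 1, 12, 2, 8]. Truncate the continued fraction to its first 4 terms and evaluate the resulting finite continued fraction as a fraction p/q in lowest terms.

Use the convergent recurrence hₖ = aₖ·hₖ₋₁ + hₖ₋₂ (and likewise for the denominators kₖ):
a_0 = 7: 7/1
a_1 = 1: 8/1
a_2 = 12: 103/13
a_3 = 2: 214/27

214/27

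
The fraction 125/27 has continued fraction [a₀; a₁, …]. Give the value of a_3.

1

Run the Euclidean algorithm, recording each quotient:
⌊125/27⌋ = 4, remainder 17
⌊27/17⌋ = 1, remainder 10
⌊17/10⌋ = 1, remainder 7
⌊10/7⌋ = 1, remainder 3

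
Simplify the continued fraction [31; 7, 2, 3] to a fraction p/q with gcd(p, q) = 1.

1619/52

Start with 3.
2 + 1/(3/1) = 2 + 1/3 = 7/3
7 + 1/(7/3) = 7 + 3/7 = 52/7
31 + 1/(52/7) = 31 + 7/52 = 1619/52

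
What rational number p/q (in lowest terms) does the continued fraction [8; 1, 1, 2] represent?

Use the convergent recurrence hₖ = aₖ·hₖ₋₁ + hₖ₋₂ (and likewise for the denominators kₖ):
a_0 = 8: 8/1
a_1 = 1: 9/1
a_2 = 1: 17/2
a_3 = 2: 43/5

43/5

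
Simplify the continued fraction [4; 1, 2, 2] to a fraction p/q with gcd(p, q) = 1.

Build up convergents one term at a time:
a_0 = 4: 4/1
a_1 = 1: 5/1
a_2 = 2: 14/3
a_3 = 2: 33/7

33/7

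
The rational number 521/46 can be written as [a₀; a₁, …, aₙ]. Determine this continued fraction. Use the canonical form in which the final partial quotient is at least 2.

521 = 11·46 + 15, so a_0 = 11
46 = 3·15 + 1, so a_1 = 3
15 = 15·1 + 0, so a_2 = 15

[11; 3, 15]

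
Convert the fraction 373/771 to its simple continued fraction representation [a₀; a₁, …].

[0; 2, 14, 1, 11, 2]

373 = 0·771 + 373, so a_0 = 0
771 = 2·373 + 25, so a_1 = 2
373 = 14·25 + 23, so a_2 = 14
25 = 1·23 + 2, so a_3 = 1
23 = 11·2 + 1, so a_4 = 11
2 = 2·1 + 0, so a_5 = 2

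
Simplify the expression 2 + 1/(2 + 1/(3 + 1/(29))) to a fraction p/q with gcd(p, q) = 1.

Build up convergents one term at a time:
a_0 = 2: 2/1
a_1 = 2: 5/2
a_2 = 3: 17/7
a_3 = 29: 498/205

498/205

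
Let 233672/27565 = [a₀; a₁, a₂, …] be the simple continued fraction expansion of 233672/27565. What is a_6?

233672 ÷ 27565 → quotient 8, remainder 13152
27565 ÷ 13152 → quotient 2, remainder 1261
13152 ÷ 1261 → quotient 10, remainder 542
1261 ÷ 542 → quotient 2, remainder 177
542 ÷ 177 → quotient 3, remainder 11
177 ÷ 11 → quotient 16, remainder 1
11 ÷ 1 → quotient 11, remainder 0

11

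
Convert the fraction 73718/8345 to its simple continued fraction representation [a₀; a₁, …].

[8; 1, 5, 60, 3, 3, 2]

Repeatedly divide and take the remainder:
73718 = 8·8345 + 6958, so a_0 = 8
8345 = 1·6958 + 1387, so a_1 = 1
6958 = 5·1387 + 23, so a_2 = 5
1387 = 60·23 + 7, so a_3 = 60
23 = 3·7 + 2, so a_4 = 3
7 = 3·2 + 1, so a_5 = 3
2 = 2·1 + 0, so a_6 = 2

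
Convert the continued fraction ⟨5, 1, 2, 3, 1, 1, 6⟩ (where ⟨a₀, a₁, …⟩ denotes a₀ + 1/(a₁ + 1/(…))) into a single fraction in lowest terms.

Build up convergents one term at a time:
a_0 = 5: 5/1
a_1 = 1: 6/1
a_2 = 2: 17/3
a_3 = 3: 57/10
a_4 = 1: 74/13
a_5 = 1: 131/23
a_6 = 6: 860/151

860/151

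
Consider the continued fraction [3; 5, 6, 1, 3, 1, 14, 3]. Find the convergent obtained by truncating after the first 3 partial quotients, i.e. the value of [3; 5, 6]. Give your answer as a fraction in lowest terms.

Start with 6.
5 + 1/(6/1) = 5 + 1/6 = 31/6
3 + 1/(31/6) = 3 + 6/31 = 99/31

99/31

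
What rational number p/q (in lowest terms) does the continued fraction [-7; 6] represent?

-41/6

a_0 = -7: -7/1
a_1 = 6: -41/6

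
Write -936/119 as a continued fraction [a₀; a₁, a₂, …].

[-8; 7, 2, 3, 2]

-936 = -8·119 + 16, so a_0 = -8
119 = 7·16 + 7, so a_1 = 7
16 = 2·7 + 2, so a_2 = 2
7 = 3·2 + 1, so a_3 = 3
2 = 2·1 + 0, so a_4 = 2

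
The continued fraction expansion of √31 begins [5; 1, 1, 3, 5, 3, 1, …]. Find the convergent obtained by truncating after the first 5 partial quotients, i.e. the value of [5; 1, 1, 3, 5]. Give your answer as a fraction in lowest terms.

206/37

Starting at the tail and folding back:
Start with 5.
3 + 1/(5/1) = 3 + 1/5 = 16/5
1 + 1/(16/5) = 1 + 5/16 = 21/16
1 + 1/(21/16) = 1 + 16/21 = 37/21
5 + 1/(37/21) = 5 + 21/37 = 206/37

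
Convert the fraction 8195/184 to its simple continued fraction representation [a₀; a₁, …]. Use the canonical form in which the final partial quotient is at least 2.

8195 = 44·184 + 99, so a_0 = 44
184 = 1·99 + 85, so a_1 = 1
99 = 1·85 + 14, so a_2 = 1
85 = 6·14 + 1, so a_3 = 6
14 = 14·1 + 0, so a_4 = 14

[44; 1, 1, 6, 14]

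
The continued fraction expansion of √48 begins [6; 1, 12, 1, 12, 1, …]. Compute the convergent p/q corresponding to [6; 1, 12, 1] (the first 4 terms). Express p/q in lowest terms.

97/14

Use the convergent recurrence hₖ = aₖ·hₖ₋₁ + hₖ₋₂ (and likewise for the denominators kₖ):
a_0 = 6: 6/1
a_1 = 1: 7/1
a_2 = 12: 90/13
a_3 = 1: 97/14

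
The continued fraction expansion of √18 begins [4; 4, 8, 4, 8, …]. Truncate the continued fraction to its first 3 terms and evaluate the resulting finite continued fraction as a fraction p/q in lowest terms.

140/33

Start with 8.
4 + 1/(8/1) = 4 + 1/8 = 33/8
4 + 1/(33/8) = 4 + 8/33 = 140/33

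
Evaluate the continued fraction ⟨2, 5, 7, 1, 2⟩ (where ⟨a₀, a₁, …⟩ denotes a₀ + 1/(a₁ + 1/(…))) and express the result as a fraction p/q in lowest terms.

259/118

a_0 = 2: 2/1
a_1 = 5: 11/5
a_2 = 7: 79/36
a_3 = 1: 90/41
a_4 = 2: 259/118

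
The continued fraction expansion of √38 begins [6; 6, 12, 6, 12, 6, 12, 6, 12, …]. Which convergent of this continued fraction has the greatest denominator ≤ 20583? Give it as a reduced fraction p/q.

33294/5401

List convergents until the denominator exceeds the bound:
a_0 = 6: 6/1  (≤ bound)
a_1 = 6: 37/6  (≤ bound)
a_2 = 12: 450/73  (≤ bound)
a_3 = 6: 2737/444  (≤ bound)
a_4 = 12: 33294/5401  (≤ bound)
a_5 = 6: 202501/32850  (> 20583, stop)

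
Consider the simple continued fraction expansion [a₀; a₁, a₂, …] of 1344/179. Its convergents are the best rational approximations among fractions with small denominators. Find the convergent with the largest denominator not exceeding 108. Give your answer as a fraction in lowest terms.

443/59

List convergents until the denominator exceeds the bound:
a_0 = 7: 7/1  (≤ bound)
a_1 = 1: 8/1  (≤ bound)
a_2 = 1: 15/2  (≤ bound)
a_3 = 29: 443/59  (≤ bound)
a_4 = 3: 1344/179  (> 108, stop)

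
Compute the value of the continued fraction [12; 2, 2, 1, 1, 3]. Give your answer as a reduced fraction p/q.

Starting at the tail and folding back:
Start with 3.
1 + 1/(3/1) = 1 + 1/3 = 4/3
1 + 1/(4/3) = 1 + 3/4 = 7/4
2 + 1/(7/4) = 2 + 4/7 = 18/7
2 + 1/(18/7) = 2 + 7/18 = 43/18
12 + 1/(43/18) = 12 + 18/43 = 534/43

534/43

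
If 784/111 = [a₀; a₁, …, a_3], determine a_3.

⌊784/111⌋ = 7, remainder 7
⌊111/7⌋ = 15, remainder 6
⌊7/6⌋ = 1, remainder 1
⌊6/1⌋ = 6, remainder 0

6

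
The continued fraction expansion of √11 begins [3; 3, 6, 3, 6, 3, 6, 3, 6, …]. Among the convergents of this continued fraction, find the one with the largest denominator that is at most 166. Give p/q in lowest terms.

199/60

a_0 = 3: 3/1  (≤ bound)
a_1 = 3: 10/3  (≤ bound)
a_2 = 6: 63/19  (≤ bound)
a_3 = 3: 199/60  (≤ bound)
a_4 = 6: 1257/379  (> 166, stop)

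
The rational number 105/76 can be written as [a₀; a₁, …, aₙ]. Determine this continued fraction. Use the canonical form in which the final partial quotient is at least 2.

Run the Euclidean algorithm, recording each quotient:
105 = 1·76 + 29, so a_0 = 1
76 = 2·29 + 18, so a_1 = 2
29 = 1·18 + 11, so a_2 = 1
18 = 1·11 + 7, so a_3 = 1
11 = 1·7 + 4, so a_4 = 1
7 = 1·4 + 3, so a_5 = 1
4 = 1·3 + 1, so a_6 = 1
3 = 3·1 + 0, so a_7 = 3

[1; 2, 1, 1, 1, 1, 1, 3]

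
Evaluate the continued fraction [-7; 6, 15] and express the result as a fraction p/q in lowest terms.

-622/91

Work from the innermost term outward:
Start with 15.
6 + 1/(15/1) = 6 + 1/15 = 91/15
-7 + 1/(91/15) = -7 + 15/91 = -622/91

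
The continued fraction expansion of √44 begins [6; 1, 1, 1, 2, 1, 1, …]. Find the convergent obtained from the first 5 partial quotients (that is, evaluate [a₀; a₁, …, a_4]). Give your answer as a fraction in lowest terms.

53/8

Collapse the nested fraction from the inside out:
Start with 2.
1 + 1/(2/1) = 1 + 1/2 = 3/2
1 + 1/(3/2) = 1 + 2/3 = 5/3
1 + 1/(5/3) = 1 + 3/5 = 8/5
6 + 1/(8/5) = 6 + 5/8 = 53/8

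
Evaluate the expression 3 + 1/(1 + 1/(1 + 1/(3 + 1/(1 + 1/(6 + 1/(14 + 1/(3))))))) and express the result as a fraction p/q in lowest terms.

a_0 = 3: 3/1
a_1 = 1: 4/1
a_2 = 1: 7/2
a_3 = 3: 25/7
a_4 = 1: 32/9
a_5 = 6: 217/61
a_6 = 14: 3070/863
a_7 = 3: 9427/2650

9427/2650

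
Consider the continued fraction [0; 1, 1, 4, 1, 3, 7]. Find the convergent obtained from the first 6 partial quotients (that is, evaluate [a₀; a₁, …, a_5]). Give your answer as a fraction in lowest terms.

Collapse the nested fraction from the inside out:
Start with 3.
1 + 1/(3/1) = 1 + 1/3 = 4/3
4 + 1/(4/3) = 4 + 3/4 = 19/4
1 + 1/(19/4) = 1 + 4/19 = 23/19
1 + 1/(23/19) = 1 + 19/23 = 42/23
0 + 1/(42/23) = 0 + 23/42 = 23/42

23/42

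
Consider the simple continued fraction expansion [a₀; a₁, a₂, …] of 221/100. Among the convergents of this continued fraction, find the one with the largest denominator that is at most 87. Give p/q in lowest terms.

42/19

List convergents until the denominator exceeds the bound:
a_0 = 2: 2/1  (≤ bound)
a_1 = 4: 9/4  (≤ bound)
a_2 = 1: 11/5  (≤ bound)
a_3 = 3: 42/19  (≤ bound)
a_4 = 5: 221/100  (> 87, stop)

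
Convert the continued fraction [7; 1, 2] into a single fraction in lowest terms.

23/3

Starting at the tail and folding back:
Start with 2.
1 + 1/(2/1) = 1 + 1/2 = 3/2
7 + 1/(3/2) = 7 + 2/3 = 23/3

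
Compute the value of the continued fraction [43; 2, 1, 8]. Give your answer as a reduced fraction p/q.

1127/26

Compute successive convergents:
a_0 = 43: 43/1
a_1 = 2: 87/2
a_2 = 1: 130/3
a_3 = 8: 1127/26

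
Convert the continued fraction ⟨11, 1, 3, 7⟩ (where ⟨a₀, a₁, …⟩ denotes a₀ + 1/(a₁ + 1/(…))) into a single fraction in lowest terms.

Starting at the tail and folding back:
Start with 7.
3 + 1/(7/1) = 3 + 1/7 = 22/7
1 + 1/(22/7) = 1 + 7/22 = 29/22
11 + 1/(29/22) = 11 + 22/29 = 341/29

341/29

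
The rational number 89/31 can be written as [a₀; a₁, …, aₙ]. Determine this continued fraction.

[2; 1, 6, 1, 3]

Run the Euclidean algorithm, recording each quotient:
89 = 2·31 + 27, so a_0 = 2
31 = 1·27 + 4, so a_1 = 1
27 = 6·4 + 3, so a_2 = 6
4 = 1·3 + 1, so a_3 = 1
3 = 3·1 + 0, so a_4 = 3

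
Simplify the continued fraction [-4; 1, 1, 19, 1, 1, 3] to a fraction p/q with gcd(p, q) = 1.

-980/281

Work from the innermost term outward:
Start with 3.
1 + 1/(3/1) = 1 + 1/3 = 4/3
1 + 1/(4/3) = 1 + 3/4 = 7/4
19 + 1/(7/4) = 19 + 4/7 = 137/7
1 + 1/(137/7) = 1 + 7/137 = 144/137
1 + 1/(144/137) = 1 + 137/144 = 281/144
-4 + 1/(281/144) = -4 + 144/281 = -980/281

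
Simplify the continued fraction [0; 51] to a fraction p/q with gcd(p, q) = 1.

Start with 51.
0 + 1/(51/1) = 0 + 1/51 = 1/51

1/51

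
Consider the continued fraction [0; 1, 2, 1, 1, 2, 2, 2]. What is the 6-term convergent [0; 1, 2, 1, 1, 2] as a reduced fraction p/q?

13/18

Start with 2.
1 + 1/(2/1) = 1 + 1/2 = 3/2
1 + 1/(3/2) = 1 + 2/3 = 5/3
2 + 1/(5/3) = 2 + 3/5 = 13/5
1 + 1/(13/5) = 1 + 5/13 = 18/13
0 + 1/(18/13) = 0 + 13/18 = 13/18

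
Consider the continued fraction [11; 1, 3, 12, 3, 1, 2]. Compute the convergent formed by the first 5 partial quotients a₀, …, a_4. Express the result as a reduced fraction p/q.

1775/151

Start with 3.
12 + 1/(3/1) = 12 + 1/3 = 37/3
3 + 1/(37/3) = 3 + 3/37 = 114/37
1 + 1/(114/37) = 1 + 37/114 = 151/114
11 + 1/(151/114) = 11 + 114/151 = 1775/151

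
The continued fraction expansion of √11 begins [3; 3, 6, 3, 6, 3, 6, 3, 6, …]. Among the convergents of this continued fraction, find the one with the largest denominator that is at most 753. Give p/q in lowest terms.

a_0 = 3: 3/1  (≤ bound)
a_1 = 3: 10/3  (≤ bound)
a_2 = 6: 63/19  (≤ bound)
a_3 = 3: 199/60  (≤ bound)
a_4 = 6: 1257/379  (≤ bound)
a_5 = 3: 3970/1197  (> 753, stop)

1257/379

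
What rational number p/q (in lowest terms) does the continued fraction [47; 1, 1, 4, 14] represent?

Starting at the tail and folding back:
Start with 14.
4 + 1/(14/1) = 4 + 1/14 = 57/14
1 + 1/(57/14) = 1 + 14/57 = 71/57
1 + 1/(71/57) = 1 + 57/71 = 128/71
47 + 1/(128/71) = 47 + 71/128 = 6087/128

6087/128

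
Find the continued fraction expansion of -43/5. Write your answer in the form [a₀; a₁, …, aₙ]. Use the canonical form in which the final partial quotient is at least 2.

[-9; 2, 2]

Apply division with remainder until the remainder is 0:
-43 ÷ 5 → quotient -9, remainder 2
5 ÷ 2 → quotient 2, remainder 1
2 ÷ 1 → quotient 2, remainder 0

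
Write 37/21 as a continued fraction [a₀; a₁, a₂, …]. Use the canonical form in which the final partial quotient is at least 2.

37 = 1·21 + 16, so a_0 = 1
21 = 1·16 + 5, so a_1 = 1
16 = 3·5 + 1, so a_2 = 3
5 = 5·1 + 0, so a_3 = 5

[1; 1, 3, 5]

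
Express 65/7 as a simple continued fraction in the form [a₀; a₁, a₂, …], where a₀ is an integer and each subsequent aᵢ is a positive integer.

65 ÷ 7 → quotient 9, remainder 2
7 ÷ 2 → quotient 3, remainder 1
2 ÷ 1 → quotient 2, remainder 0

[9; 3, 2]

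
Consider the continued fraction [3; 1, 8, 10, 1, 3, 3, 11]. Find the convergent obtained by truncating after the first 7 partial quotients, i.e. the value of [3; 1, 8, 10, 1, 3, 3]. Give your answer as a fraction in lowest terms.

4952/1273

Work from the innermost term outward:
Start with 3.
3 + 1/(3/1) = 3 + 1/3 = 10/3
1 + 1/(10/3) = 1 + 3/10 = 13/10
10 + 1/(13/10) = 10 + 10/13 = 140/13
8 + 1/(140/13) = 8 + 13/140 = 1133/140
1 + 1/(1133/140) = 1 + 140/1133 = 1273/1133
3 + 1/(1273/1133) = 3 + 1133/1273 = 4952/1273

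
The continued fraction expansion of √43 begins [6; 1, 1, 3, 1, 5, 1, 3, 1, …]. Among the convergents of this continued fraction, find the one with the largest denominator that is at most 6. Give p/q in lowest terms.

a_0 = 6: 6/1  (≤ bound)
a_1 = 1: 7/1  (≤ bound)
a_2 = 1: 13/2  (≤ bound)
a_3 = 3: 46/7  (> 6, stop)

13/2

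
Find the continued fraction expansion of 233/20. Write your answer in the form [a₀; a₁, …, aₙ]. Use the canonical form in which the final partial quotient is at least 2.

[11; 1, 1, 1, 6]

⌊233/20⌋ = 11, remainder 13
⌊20/13⌋ = 1, remainder 7
⌊13/7⌋ = 1, remainder 6
⌊7/6⌋ = 1, remainder 1
⌊6/1⌋ = 6, remainder 0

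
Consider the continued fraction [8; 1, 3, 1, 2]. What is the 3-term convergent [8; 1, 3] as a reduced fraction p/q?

Use the convergent recurrence hₖ = aₖ·hₖ₋₁ + hₖ₋₂ (and likewise for the denominators kₖ):
a_0 = 8: 8/1
a_1 = 1: 9/1
a_2 = 3: 35/4

35/4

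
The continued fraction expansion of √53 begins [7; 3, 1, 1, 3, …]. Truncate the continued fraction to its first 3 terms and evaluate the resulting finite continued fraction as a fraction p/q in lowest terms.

Work from the innermost term outward:
Start with 1.
3 + 1/(1/1) = 3 + 1/1 = 4/1
7 + 1/(4/1) = 7 + 1/4 = 29/4

29/4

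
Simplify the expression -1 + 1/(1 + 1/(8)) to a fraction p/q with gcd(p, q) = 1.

-1/9

a_0 = -1: -1/1
a_1 = 1: 0/1
a_2 = 8: -1/9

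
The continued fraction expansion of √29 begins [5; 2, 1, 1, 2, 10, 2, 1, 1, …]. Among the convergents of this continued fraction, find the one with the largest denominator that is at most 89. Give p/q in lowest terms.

70/13

a_0 = 5: 5/1  (≤ bound)
a_1 = 2: 11/2  (≤ bound)
a_2 = 1: 16/3  (≤ bound)
a_3 = 1: 27/5  (≤ bound)
a_4 = 2: 70/13  (≤ bound)
a_5 = 10: 727/135  (> 89, stop)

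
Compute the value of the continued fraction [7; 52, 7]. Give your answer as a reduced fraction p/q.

a_0 = 7: 7/1
a_1 = 52: 365/52
a_2 = 7: 2562/365

2562/365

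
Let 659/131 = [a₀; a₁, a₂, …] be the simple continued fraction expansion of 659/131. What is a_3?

3

659 = 5·131 + 4, so a_0 = 5
131 = 32·4 + 3, so a_1 = 32
4 = 1·3 + 1, so a_2 = 1
3 = 3·1 + 0, so a_3 = 3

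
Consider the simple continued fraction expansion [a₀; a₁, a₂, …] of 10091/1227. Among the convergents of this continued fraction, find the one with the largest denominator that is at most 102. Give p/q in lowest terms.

List convergents until the denominator exceeds the bound:
a_0 = 8: 8/1  (≤ bound)
a_1 = 4: 33/4  (≤ bound)
a_2 = 2: 74/9  (≤ bound)
a_3 = 6: 477/58  (≤ bound)
a_4 = 21: 10091/1227  (> 102, stop)

477/58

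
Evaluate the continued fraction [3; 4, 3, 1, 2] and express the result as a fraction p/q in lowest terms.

Compute successive convergents:
a_0 = 3: 3/1
a_1 = 4: 13/4
a_2 = 3: 42/13
a_3 = 1: 55/17
a_4 = 2: 152/47

152/47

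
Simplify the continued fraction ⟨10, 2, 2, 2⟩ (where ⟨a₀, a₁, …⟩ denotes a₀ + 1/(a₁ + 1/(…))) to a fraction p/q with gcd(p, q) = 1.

125/12

Start with 2.
2 + 1/(2/1) = 2 + 1/2 = 5/2
2 + 1/(5/2) = 2 + 2/5 = 12/5
10 + 1/(12/5) = 10 + 5/12 = 125/12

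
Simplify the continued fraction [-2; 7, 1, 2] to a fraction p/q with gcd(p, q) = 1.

-43/23

Collapse the nested fraction from the inside out:
Start with 2.
1 + 1/(2/1) = 1 + 1/2 = 3/2
7 + 1/(3/2) = 7 + 2/3 = 23/3
-2 + 1/(23/3) = -2 + 3/23 = -43/23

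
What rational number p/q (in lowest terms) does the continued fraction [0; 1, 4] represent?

4/5

a_0 = 0: 0/1
a_1 = 1: 1/1
a_2 = 4: 4/5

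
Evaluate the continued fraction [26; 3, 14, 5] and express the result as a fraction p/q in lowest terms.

a_0 = 26: 26/1
a_1 = 3: 79/3
a_2 = 14: 1132/43
a_3 = 5: 5739/218

5739/218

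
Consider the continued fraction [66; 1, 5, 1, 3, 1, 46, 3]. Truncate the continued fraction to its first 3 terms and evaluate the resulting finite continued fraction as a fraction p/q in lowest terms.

401/6

Work from the innermost term outward:
Start with 5.
1 + 1/(5/1) = 1 + 1/5 = 6/5
66 + 1/(6/5) = 66 + 5/6 = 401/6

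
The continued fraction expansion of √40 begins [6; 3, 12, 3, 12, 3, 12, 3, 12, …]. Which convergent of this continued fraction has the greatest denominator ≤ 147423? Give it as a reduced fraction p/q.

337434/53353

List convergents until the denominator exceeds the bound:
a_0 = 6: 6/1  (≤ bound)
a_1 = 3: 19/3  (≤ bound)
a_2 = 12: 234/37  (≤ bound)
a_3 = 3: 721/114  (≤ bound)
a_4 = 12: 8886/1405  (≤ bound)
a_5 = 3: 27379/4329  (≤ bound)
a_6 = 12: 337434/53353  (≤ bound)
a_7 = 3: 1039681/164388  (> 147423, stop)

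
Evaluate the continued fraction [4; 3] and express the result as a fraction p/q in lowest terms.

13/3

a_0 = 4: 4/1
a_1 = 3: 13/3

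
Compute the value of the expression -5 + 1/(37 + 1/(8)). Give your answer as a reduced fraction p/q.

Build up convergents one term at a time:
a_0 = -5: -5/1
a_1 = 37: -184/37
a_2 = 8: -1477/297

-1477/297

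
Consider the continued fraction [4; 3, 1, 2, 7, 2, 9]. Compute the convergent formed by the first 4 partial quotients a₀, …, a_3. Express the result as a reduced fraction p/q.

a_0 = 4: 4/1
a_1 = 3: 13/3
a_2 = 1: 17/4
a_3 = 2: 47/11

47/11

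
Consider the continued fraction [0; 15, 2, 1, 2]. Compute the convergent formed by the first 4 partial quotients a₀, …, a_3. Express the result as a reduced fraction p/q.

a_0 = 0: 0/1
a_1 = 15: 1/15
a_2 = 2: 2/31
a_3 = 1: 3/46

3/46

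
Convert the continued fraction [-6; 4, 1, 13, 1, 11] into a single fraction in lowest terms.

a_0 = -6: -6/1
a_1 = 4: -23/4
a_2 = 1: -29/5
a_3 = 13: -400/69
a_4 = 1: -429/74
a_5 = 11: -5119/883

-5119/883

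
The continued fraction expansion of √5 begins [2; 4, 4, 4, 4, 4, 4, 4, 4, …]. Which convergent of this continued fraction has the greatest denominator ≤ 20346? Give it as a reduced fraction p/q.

12238/5473

List convergents until the denominator exceeds the bound:
a_0 = 2: 2/1  (≤ bound)
a_1 = 4: 9/4  (≤ bound)
a_2 = 4: 38/17  (≤ bound)
a_3 = 4: 161/72  (≤ bound)
a_4 = 4: 682/305  (≤ bound)
a_5 = 4: 2889/1292  (≤ bound)
a_6 = 4: 12238/5473  (≤ bound)
a_7 = 4: 51841/23184  (> 20346, stop)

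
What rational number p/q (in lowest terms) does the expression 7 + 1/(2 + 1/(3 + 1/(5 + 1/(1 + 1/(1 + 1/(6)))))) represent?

3939/530

Start with 6.
1 + 1/(6/1) = 1 + 1/6 = 7/6
1 + 1/(7/6) = 1 + 6/7 = 13/7
5 + 1/(13/7) = 5 + 7/13 = 72/13
3 + 1/(72/13) = 3 + 13/72 = 229/72
2 + 1/(229/72) = 2 + 72/229 = 530/229
7 + 1/(530/229) = 7 + 229/530 = 3939/530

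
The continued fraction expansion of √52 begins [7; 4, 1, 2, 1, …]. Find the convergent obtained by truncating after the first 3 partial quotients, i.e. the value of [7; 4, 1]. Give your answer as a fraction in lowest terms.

36/5

Start with 1.
4 + 1/(1/1) = 4 + 1/1 = 5/1
7 + 1/(5/1) = 7 + 1/5 = 36/5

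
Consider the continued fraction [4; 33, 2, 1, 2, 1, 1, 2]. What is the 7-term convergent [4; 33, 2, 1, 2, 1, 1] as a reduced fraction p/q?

Start with 1.
1 + 1/(1/1) = 1 + 1/1 = 2/1
2 + 1/(2/1) = 2 + 1/2 = 5/2
1 + 1/(5/2) = 1 + 2/5 = 7/5
2 + 1/(7/5) = 2 + 5/7 = 19/7
33 + 1/(19/7) = 33 + 7/19 = 634/19
4 + 1/(634/19) = 4 + 19/634 = 2555/634

2555/634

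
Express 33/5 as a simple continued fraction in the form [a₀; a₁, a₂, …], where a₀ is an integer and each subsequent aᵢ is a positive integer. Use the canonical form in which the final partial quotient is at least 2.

⌊33/5⌋ = 6, remainder 3
⌊5/3⌋ = 1, remainder 2
⌊3/2⌋ = 1, remainder 1
⌊2/1⌋ = 2, remainder 0

[6; 1, 1, 2]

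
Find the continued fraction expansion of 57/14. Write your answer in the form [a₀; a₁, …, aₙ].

Repeatedly divide and take the remainder:
⌊57/14⌋ = 4, remainder 1
⌊14/1⌋ = 14, remainder 0

[4; 14]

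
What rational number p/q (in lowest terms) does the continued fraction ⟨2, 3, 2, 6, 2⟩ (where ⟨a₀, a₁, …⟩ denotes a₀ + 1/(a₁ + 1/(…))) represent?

Starting at the tail and folding back:
Start with 2.
6 + 1/(2/1) = 6 + 1/2 = 13/2
2 + 1/(13/2) = 2 + 2/13 = 28/13
3 + 1/(28/13) = 3 + 13/28 = 97/28
2 + 1/(97/28) = 2 + 28/97 = 222/97

222/97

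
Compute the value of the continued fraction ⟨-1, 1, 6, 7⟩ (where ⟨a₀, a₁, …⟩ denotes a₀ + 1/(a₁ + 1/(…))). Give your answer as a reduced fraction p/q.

-7/50

Collapse the nested fraction from the inside out:
Start with 7.
6 + 1/(7/1) = 6 + 1/7 = 43/7
1 + 1/(43/7) = 1 + 7/43 = 50/43
-1 + 1/(50/43) = -1 + 43/50 = -7/50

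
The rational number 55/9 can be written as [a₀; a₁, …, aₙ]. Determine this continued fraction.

Repeatedly divide and take the remainder:
⌊55/9⌋ = 6, remainder 1
⌊9/1⌋ = 9, remainder 0

[6; 9]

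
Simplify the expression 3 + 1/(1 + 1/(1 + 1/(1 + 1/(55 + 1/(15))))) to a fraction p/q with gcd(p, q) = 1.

9191/2508

Work from the innermost term outward:
Start with 15.
55 + 1/(15/1) = 55 + 1/15 = 826/15
1 + 1/(826/15) = 1 + 15/826 = 841/826
1 + 1/(841/826) = 1 + 826/841 = 1667/841
1 + 1/(1667/841) = 1 + 841/1667 = 2508/1667
3 + 1/(2508/1667) = 3 + 1667/2508 = 9191/2508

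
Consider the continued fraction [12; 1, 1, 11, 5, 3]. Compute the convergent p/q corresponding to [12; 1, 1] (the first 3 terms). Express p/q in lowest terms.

25/2

Start with 1.
1 + 1/(1/1) = 1 + 1/1 = 2/1
12 + 1/(2/1) = 12 + 1/2 = 25/2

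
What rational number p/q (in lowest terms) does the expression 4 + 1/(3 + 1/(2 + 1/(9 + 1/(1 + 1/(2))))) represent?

909/212

Use the convergent recurrence hₖ = aₖ·hₖ₋₁ + hₖ₋₂ (and likewise for the denominators kₖ):
a_0 = 4: 4/1
a_1 = 3: 13/3
a_2 = 2: 30/7
a_3 = 9: 283/66
a_4 = 1: 313/73
a_5 = 2: 909/212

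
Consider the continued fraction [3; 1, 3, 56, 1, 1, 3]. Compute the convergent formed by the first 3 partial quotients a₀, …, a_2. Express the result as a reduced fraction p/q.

15/4

Start with 3.
1 + 1/(3/1) = 1 + 1/3 = 4/3
3 + 1/(4/3) = 3 + 3/4 = 15/4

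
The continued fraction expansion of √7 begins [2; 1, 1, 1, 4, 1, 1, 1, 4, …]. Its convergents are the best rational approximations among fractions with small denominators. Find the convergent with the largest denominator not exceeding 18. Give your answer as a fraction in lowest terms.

45/17

List convergents until the denominator exceeds the bound:
a_0 = 2: 2/1  (≤ bound)
a_1 = 1: 3/1  (≤ bound)
a_2 = 1: 5/2  (≤ bound)
a_3 = 1: 8/3  (≤ bound)
a_4 = 4: 37/14  (≤ bound)
a_5 = 1: 45/17  (≤ bound)
a_6 = 1: 82/31  (> 18, stop)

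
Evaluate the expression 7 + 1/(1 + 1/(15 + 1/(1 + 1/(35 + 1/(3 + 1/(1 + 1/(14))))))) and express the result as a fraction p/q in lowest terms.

a_0 = 7: 7/1
a_1 = 1: 8/1
a_2 = 15: 127/16
a_3 = 1: 135/17
a_4 = 35: 4852/611
a_5 = 3: 14691/1850
a_6 = 1: 19543/2461
a_7 = 14: 288293/36304

288293/36304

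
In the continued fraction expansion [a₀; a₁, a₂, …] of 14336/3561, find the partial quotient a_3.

⌊14336/3561⌋ = 4, remainder 92
⌊3561/92⌋ = 38, remainder 65
⌊92/65⌋ = 1, remainder 27
⌊65/27⌋ = 2, remainder 11

2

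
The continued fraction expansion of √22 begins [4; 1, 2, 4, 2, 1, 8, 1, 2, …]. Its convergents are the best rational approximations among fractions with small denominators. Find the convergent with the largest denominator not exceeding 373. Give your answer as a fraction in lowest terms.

1712/365

a_0 = 4: 4/1  (≤ bound)
a_1 = 1: 5/1  (≤ bound)
a_2 = 2: 14/3  (≤ bound)
a_3 = 4: 61/13  (≤ bound)
a_4 = 2: 136/29  (≤ bound)
a_5 = 1: 197/42  (≤ bound)
a_6 = 8: 1712/365  (≤ bound)
a_7 = 1: 1909/407  (> 373, stop)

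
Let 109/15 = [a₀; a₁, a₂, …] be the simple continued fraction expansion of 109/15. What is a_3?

Apply division with remainder until the remainder is 0:
109 = 7·15 + 4, so a_0 = 7
15 = 3·4 + 3, so a_1 = 3
4 = 1·3 + 1, so a_2 = 1
3 = 3·1 + 0, so a_3 = 3

3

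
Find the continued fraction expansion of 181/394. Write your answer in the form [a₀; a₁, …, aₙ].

181 = 0·394 + 181, so a_0 = 0
394 = 2·181 + 32, so a_1 = 2
181 = 5·32 + 21, so a_2 = 5
32 = 1·21 + 11, so a_3 = 1
21 = 1·11 + 10, so a_4 = 1
11 = 1·10 + 1, so a_5 = 1
10 = 10·1 + 0, so a_6 = 10

[0; 2, 5, 1, 1, 1, 10]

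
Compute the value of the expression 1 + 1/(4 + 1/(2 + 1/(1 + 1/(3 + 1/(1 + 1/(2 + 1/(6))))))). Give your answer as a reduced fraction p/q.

1329/1081

Start with 6.
2 + 1/(6/1) = 2 + 1/6 = 13/6
1 + 1/(13/6) = 1 + 6/13 = 19/13
3 + 1/(19/13) = 3 + 13/19 = 70/19
1 + 1/(70/19) = 1 + 19/70 = 89/70
2 + 1/(89/70) = 2 + 70/89 = 248/89
4 + 1/(248/89) = 4 + 89/248 = 1081/248
1 + 1/(1081/248) = 1 + 248/1081 = 1329/1081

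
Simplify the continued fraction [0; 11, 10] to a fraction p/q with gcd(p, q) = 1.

Starting at the tail and folding back:
Start with 10.
11 + 1/(10/1) = 11 + 1/10 = 111/10
0 + 1/(111/10) = 0 + 10/111 = 10/111

10/111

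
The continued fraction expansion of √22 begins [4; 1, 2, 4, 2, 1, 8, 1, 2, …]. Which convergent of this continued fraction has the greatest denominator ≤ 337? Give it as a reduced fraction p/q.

197/42

a_0 = 4: 4/1  (≤ bound)
a_1 = 1: 5/1  (≤ bound)
a_2 = 2: 14/3  (≤ bound)
a_3 = 4: 61/13  (≤ bound)
a_4 = 2: 136/29  (≤ bound)
a_5 = 1: 197/42  (≤ bound)
a_6 = 8: 1712/365  (> 337, stop)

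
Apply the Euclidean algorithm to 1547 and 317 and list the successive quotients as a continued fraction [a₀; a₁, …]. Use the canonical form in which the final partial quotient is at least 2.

[4; 1, 7, 2, 1, 12]

Apply division with remainder until the remainder is 0:
1547 ÷ 317 → quotient 4, remainder 279
317 ÷ 279 → quotient 1, remainder 38
279 ÷ 38 → quotient 7, remainder 13
38 ÷ 13 → quotient 2, remainder 12
13 ÷ 12 → quotient 1, remainder 1
12 ÷ 1 → quotient 12, remainder 0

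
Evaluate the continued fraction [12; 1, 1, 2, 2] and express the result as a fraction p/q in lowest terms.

Start with 2.
2 + 1/(2/1) = 2 + 1/2 = 5/2
1 + 1/(5/2) = 1 + 2/5 = 7/5
1 + 1/(7/5) = 1 + 5/7 = 12/7
12 + 1/(12/7) = 12 + 7/12 = 151/12

151/12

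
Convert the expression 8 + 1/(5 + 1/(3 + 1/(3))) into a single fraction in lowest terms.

434/53

Collapse the nested fraction from the inside out:
Start with 3.
3 + 1/(3/1) = 3 + 1/3 = 10/3
5 + 1/(10/3) = 5 + 3/10 = 53/10
8 + 1/(53/10) = 8 + 10/53 = 434/53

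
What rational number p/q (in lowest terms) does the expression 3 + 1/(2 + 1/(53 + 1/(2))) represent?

755/216

Start with 2.
53 + 1/(2/1) = 53 + 1/2 = 107/2
2 + 1/(107/2) = 2 + 2/107 = 216/107
3 + 1/(216/107) = 3 + 107/216 = 755/216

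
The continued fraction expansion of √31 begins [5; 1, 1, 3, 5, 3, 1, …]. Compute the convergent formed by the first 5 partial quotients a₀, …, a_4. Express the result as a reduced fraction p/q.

Use the convergent recurrence hₖ = aₖ·hₖ₋₁ + hₖ₋₂ (and likewise for the denominators kₖ):
a_0 = 5: 5/1
a_1 = 1: 6/1
a_2 = 1: 11/2
a_3 = 3: 39/7
a_4 = 5: 206/37

206/37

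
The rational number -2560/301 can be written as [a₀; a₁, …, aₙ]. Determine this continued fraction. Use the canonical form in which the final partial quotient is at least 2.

-2560 ÷ 301 → quotient -9, remainder 149
301 ÷ 149 → quotient 2, remainder 3
149 ÷ 3 → quotient 49, remainder 2
3 ÷ 2 → quotient 1, remainder 1
2 ÷ 1 → quotient 2, remainder 0

[-9; 2, 49, 1, 2]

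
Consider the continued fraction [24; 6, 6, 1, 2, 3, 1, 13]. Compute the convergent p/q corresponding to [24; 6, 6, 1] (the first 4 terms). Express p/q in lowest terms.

1039/43

a_0 = 24: 24/1
a_1 = 6: 145/6
a_2 = 6: 894/37
a_3 = 1: 1039/43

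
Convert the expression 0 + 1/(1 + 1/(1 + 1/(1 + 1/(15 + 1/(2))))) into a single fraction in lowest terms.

Use the convergent recurrence hₖ = aₖ·hₖ₋₁ + hₖ₋₂ (and likewise for the denominators kₖ):
a_0 = 0: 0/1
a_1 = 1: 1/1
a_2 = 1: 1/2
a_3 = 1: 2/3
a_4 = 15: 31/47
a_5 = 2: 64/97

64/97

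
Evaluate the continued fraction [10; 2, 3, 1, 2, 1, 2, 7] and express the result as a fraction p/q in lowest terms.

7152/685

Compute successive convergents:
a_0 = 10: 10/1
a_1 = 2: 21/2
a_2 = 3: 73/7
a_3 = 1: 94/9
a_4 = 2: 261/25
a_5 = 1: 355/34
a_6 = 2: 971/93
a_7 = 7: 7152/685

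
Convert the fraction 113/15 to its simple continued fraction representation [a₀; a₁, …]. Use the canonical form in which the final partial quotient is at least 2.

Run the Euclidean algorithm, recording each quotient:
113 = 7·15 + 8, so a_0 = 7
15 = 1·8 + 7, so a_1 = 1
8 = 1·7 + 1, so a_2 = 1
7 = 7·1 + 0, so a_3 = 7

[7; 1, 1, 7]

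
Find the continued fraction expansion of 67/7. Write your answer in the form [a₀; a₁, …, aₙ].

[9; 1, 1, 3]

⌊67/7⌋ = 9, remainder 4
⌊7/4⌋ = 1, remainder 3
⌊4/3⌋ = 1, remainder 1
⌊3/1⌋ = 3, remainder 0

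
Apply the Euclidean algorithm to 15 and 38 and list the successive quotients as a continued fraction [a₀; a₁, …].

15 ÷ 38 → quotient 0, remainder 15
38 ÷ 15 → quotient 2, remainder 8
15 ÷ 8 → quotient 1, remainder 7
8 ÷ 7 → quotient 1, remainder 1
7 ÷ 1 → quotient 7, remainder 0

[0; 2, 1, 1, 7]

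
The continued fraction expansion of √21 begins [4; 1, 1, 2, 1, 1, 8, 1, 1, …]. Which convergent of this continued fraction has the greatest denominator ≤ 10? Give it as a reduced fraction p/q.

a_0 = 4: 4/1  (≤ bound)
a_1 = 1: 5/1  (≤ bound)
a_2 = 1: 9/2  (≤ bound)
a_3 = 2: 23/5  (≤ bound)
a_4 = 1: 32/7  (≤ bound)
a_5 = 1: 55/12  (> 10, stop)

32/7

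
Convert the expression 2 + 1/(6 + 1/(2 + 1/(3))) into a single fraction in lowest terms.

a_0 = 2: 2/1
a_1 = 6: 13/6
a_2 = 2: 28/13
a_3 = 3: 97/45

97/45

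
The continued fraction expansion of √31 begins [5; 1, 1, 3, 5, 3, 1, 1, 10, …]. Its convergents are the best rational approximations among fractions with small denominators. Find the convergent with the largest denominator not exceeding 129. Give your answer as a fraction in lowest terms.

657/118

List convergents until the denominator exceeds the bound:
a_0 = 5: 5/1  (≤ bound)
a_1 = 1: 6/1  (≤ bound)
a_2 = 1: 11/2  (≤ bound)
a_3 = 3: 39/7  (≤ bound)
a_4 = 5: 206/37  (≤ bound)
a_5 = 3: 657/118  (≤ bound)
a_6 = 1: 863/155  (> 129, stop)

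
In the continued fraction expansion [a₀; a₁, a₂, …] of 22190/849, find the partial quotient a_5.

⌊22190/849⌋ = 26, remainder 116
⌊849/116⌋ = 7, remainder 37
⌊116/37⌋ = 3, remainder 5
⌊37/5⌋ = 7, remainder 2
⌊5/2⌋ = 2, remainder 1
⌊2/1⌋ = 2, remainder 0

2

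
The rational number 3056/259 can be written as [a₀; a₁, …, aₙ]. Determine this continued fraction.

Run the Euclidean algorithm, recording each quotient:
3056 = 11·259 + 207, so a_0 = 11
259 = 1·207 + 52, so a_1 = 1
207 = 3·52 + 51, so a_2 = 3
52 = 1·51 + 1, so a_3 = 1
51 = 51·1 + 0, so a_4 = 51

[11; 1, 3, 1, 51]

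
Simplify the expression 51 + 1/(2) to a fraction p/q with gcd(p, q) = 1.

103/2

Start with 2.
51 + 1/(2/1) = 51 + 1/2 = 103/2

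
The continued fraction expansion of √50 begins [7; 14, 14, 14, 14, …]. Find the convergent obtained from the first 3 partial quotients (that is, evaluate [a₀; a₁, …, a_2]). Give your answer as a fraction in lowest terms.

1393/197

Use the convergent recurrence hₖ = aₖ·hₖ₋₁ + hₖ₋₂ (and likewise for the denominators kₖ):
a_0 = 7: 7/1
a_1 = 14: 99/14
a_2 = 14: 1393/197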